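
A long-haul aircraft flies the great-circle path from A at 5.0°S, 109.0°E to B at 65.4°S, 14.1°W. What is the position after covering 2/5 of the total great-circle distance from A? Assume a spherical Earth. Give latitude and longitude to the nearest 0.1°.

≈ 41.2°S, 91.7°E

Convert each endpoint to a unit vector on the sphere (x = cos φ cos λ, y = cos φ sin λ, z = sin φ).
The central angle between the endpoints is δ = arccos(p₁·p₂) ≈ 1.719 rad (98.5°).
Interpolate at f = 2/5 with slerp weights a = sin((1−f)δ)/sin δ ≈ 0.867, b = sin(fδ)/sin δ ≈ 0.642.
p = a·p₁ + b·p₂ ≈ (-0.022, 0.752, -0.659); φ = arcsin(p_z) ≈ -41.22°, λ = atan2(p_y, p_x) ≈ 91.70°.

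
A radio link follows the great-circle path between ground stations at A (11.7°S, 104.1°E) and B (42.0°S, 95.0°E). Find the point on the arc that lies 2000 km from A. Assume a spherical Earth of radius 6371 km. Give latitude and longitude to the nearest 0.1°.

≈ (29.2°S, 99.5°E)

From cos δ = sin φ₁ sin φ₂ + cos φ₁ cos φ₂ cos Δλ, the central angle is δ ≈ 0.547 rad (31.3°). The total great-circle distance is δ·R ≈ 0.547 × 6371 ≈ 3483 km, so the target fraction is f = 2000/3483 ≈ 0.574.
Interpolate at f ≈ 0.574 with slerp weights a = sin((1−f)δ)/sin δ ≈ 0.444, b = sin(fδ)/sin δ ≈ 0.594.
p = a·p₁ + b·p₂ ≈ (-0.144, 0.861, -0.487); φ = arcsin(p_z) ≈ -29.17°, λ = atan2(p_y, p_x) ≈ 99.51°.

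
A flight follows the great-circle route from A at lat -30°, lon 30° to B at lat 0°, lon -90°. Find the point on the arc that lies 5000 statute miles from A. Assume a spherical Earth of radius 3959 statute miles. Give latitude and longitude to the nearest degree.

Convert each endpoint to a unit vector on the sphere (x = cos φ cos λ, y = cos φ sin λ, z = sin φ).
The central angle between the endpoints is δ = arccos(p₁·p₂) ≈ 2.019 rad (115.7°). The total great-circle distance is δ·R ≈ 2.019 × 3959 ≈ 7992 mi, so the target fraction is f = 5000/7992 ≈ 0.626.
Interpolate at f ≈ 0.626 with slerp weights a = sin((1−f)δ)/sin δ ≈ 0.761, b = sin(fδ)/sin δ ≈ 1.057.
p = a·p₁ + b·p₂ ≈ (0.571, -0.728, -0.380); φ = arcsin(p_z) ≈ -22.36°, λ = atan2(p_y, p_x) ≈ -51.90°.

≈ lat -22°, lon -52°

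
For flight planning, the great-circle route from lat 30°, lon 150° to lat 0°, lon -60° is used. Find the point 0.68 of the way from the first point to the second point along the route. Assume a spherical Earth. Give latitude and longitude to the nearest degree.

Write both endpoints as unit vectors p₁, p₂ with components (cos φ cos λ, cos φ sin λ, sin φ).
The central angle between the endpoints is δ = arccos(p₁·p₂) ≈ 2.419 rad (138.6°).
Interpolate at f = 0.68 with slerp weights a = sin((1−f)δ)/sin δ ≈ 1.057, b = sin(fδ)/sin δ ≈ 1.508.
p = a·p₁ + b·p₂ ≈ (-0.039, -0.848, 0.528); φ = arcsin(p_z) ≈ 31.90°, λ = atan2(p_y, p_x) ≈ -92.62°.

≈ lat 32°, lon -93°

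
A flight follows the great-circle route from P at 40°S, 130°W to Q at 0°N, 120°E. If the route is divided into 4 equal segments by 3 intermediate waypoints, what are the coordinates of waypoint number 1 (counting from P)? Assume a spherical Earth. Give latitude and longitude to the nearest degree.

From cos δ = sin φ₁ sin φ₂ + cos φ₁ cos φ₂ cos Δλ, the central angle is δ ≈ 1.836 rad (105.2°).
Interpolate at f = 1/4 with slerp weights a = sin((1−f)δ)/sin δ ≈ 1.017, b = sin(fδ)/sin δ ≈ 0.459.
p = a·p₁ + b·p₂ ≈ (-0.730, -0.199, -0.654); φ = arcsin(p_z) ≈ -40.81°, λ = atan2(p_y, p_x) ≈ -164.75°.

≈ 41°S, 165°W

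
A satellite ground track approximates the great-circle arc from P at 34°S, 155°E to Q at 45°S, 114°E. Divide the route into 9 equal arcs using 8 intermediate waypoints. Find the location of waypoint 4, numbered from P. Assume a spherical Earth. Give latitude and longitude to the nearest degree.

Write both endpoints as unit vectors p₁, p₂ with components (cos φ cos λ, cos φ sin λ, sin φ).
The central angle between the endpoints is δ = arccos(p₁·p₂) ≈ 0.577 rad (33.1°).
Interpolate at f = 4/9 with slerp weights a = sin((1−f)δ)/sin δ ≈ 0.578, b = sin(fδ)/sin δ ≈ 0.465.
p = a·p₁ + b·p₂ ≈ (-0.568, 0.503, -0.652); φ = arcsin(p_z) ≈ -40.68°, λ = atan2(p_y, p_x) ≈ 138.47°.

≈ 41°S, 138°E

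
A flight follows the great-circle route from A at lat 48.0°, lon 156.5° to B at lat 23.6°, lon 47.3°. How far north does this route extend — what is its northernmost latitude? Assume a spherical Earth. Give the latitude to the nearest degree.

The great circle lies in the plane with unit normal n̂ = (p₁ × p₂)/|p₁ × p₂|.
Here n̂_z ≈ -0.582; the vertex latitude is φ_max = arccos|n̂_z| ≈ 54.4°.
Check via Clairaut: cos φ_max = |cos φ₁| · sin C = cos(48.0°)·sin(60.4°) ≈ 0.582, again giving ≈ 54.4°.

≈ 54°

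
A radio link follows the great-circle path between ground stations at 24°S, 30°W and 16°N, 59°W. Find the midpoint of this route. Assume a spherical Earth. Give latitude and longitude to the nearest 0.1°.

Convert each endpoint to a unit vector on the sphere (x = cos φ cos λ, y = cos φ sin λ, z = sin φ).
The central angle between the endpoints is δ = arccos(p₁·p₂) ≈ 0.855 rad (49.0°).
Interpolate at f = 1/2 with slerp weights a = sin((1−f)δ)/sin δ ≈ 0.549, b = sin(fδ)/sin δ ≈ 0.549.
p = a·p₁ + b·p₂ ≈ (0.707, -0.704, -0.072); φ = arcsin(p_z) ≈ -4.13°, λ = atan2(p_y, p_x) ≈ -44.88°.

≈ 4.1°S, 44.9°W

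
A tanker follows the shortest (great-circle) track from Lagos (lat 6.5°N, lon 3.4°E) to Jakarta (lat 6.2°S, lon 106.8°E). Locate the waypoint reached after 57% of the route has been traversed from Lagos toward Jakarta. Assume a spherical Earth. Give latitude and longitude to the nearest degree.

≈ lat 1°S, lon 62°E

Convert each endpoint to a unit vector on the sphere (x = cos φ cos λ, y = cos φ sin λ, z = sin φ).
The central angle between the endpoints is δ = arccos(p₁·p₂) ≈ 1.814 rad (104.0°).
Interpolate at f = 0.57 with slerp weights a = sin((1−f)δ)/sin δ ≈ 0.725, b = sin(fδ)/sin δ ≈ 0.886.
p = a·p₁ + b·p₂ ≈ (0.464, 0.886, -0.014); φ = arcsin(p_z) ≈ -0.78°, λ = atan2(p_y, p_x) ≈ 62.33°.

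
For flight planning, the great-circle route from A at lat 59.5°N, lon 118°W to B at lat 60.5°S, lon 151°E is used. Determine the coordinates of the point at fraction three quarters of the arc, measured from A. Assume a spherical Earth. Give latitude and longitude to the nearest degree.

The haversine formula gives a central angle δ ≈ 2.425 rad (139.0°) between the endpoints.
Interpolate at f = 3/4 with slerp weights a = sin((1−f)δ)/sin δ ≈ 0.868, b = sin(fδ)/sin δ ≈ 1.476.
p = a·p₁ + b·p₂ ≈ (-0.843, -0.036, -0.537); φ = arcsin(p_z) ≈ -32.49°, λ = atan2(p_y, p_x) ≈ -177.52°.

≈ lat 32°S, lon 178°W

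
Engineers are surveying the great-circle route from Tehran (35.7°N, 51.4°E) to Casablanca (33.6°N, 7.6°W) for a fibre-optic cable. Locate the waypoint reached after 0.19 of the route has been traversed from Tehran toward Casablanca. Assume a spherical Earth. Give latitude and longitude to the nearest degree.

≈ (38°N, 40°E)

From cos δ = sin φ₁ sin φ₂ + cos φ₁ cos φ₂ cos Δλ, the central angle is δ ≈ 0.835 rad (47.8°).
Interpolate at f = 0.19 with slerp weights a = sin((1−f)δ)/sin δ ≈ 0.844, b = sin(fδ)/sin δ ≈ 0.213.
p = a·p₁ + b·p₂ ≈ (0.604, 0.512, 0.611); φ = arcsin(p_z) ≈ 37.64°, λ = atan2(p_y, p_x) ≈ 40.32°.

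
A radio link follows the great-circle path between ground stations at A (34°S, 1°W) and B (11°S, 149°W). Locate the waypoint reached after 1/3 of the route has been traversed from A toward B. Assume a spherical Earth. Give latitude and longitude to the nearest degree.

Convert each endpoint to a unit vector on the sphere (x = cos φ cos λ, y = cos φ sin λ, z = sin φ).
The central angle between the endpoints is δ = arccos(p₁·p₂) ≈ 2.194 rad (125.7°).
Interpolate at f = 1/3 with slerp weights a = sin((1−f)δ)/sin δ ≈ 1.224, b = sin(fδ)/sin δ ≈ 0.822.
p = a·p₁ + b·p₂ ≈ (0.323, -0.433, -0.841); φ = arcsin(p_z) ≈ -57.29°, λ = atan2(p_y, p_x) ≈ -53.32°.

≈ (57°S, 53°W)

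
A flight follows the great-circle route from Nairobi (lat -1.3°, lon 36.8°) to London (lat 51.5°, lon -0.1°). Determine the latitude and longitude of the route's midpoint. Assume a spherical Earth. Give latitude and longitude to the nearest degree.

≈ lat 26°, lon 23°

Write both endpoints as unit vectors p₁, p₂ with components (cos φ cos λ, cos φ sin λ, sin φ).
The central angle between the endpoints is δ = arccos(p₁·p₂) ≈ 1.070 rad (61.3°).
Interpolate at f = 1/2 with slerp weights a = sin((1−f)δ)/sin δ ≈ 0.581, b = sin(fδ)/sin δ ≈ 0.581.
p = a·p₁ + b·p₂ ≈ (0.827, 0.347, 0.442); φ = arcsin(p_z) ≈ 26.21°, λ = atan2(p_y, p_x) ≈ 22.79°.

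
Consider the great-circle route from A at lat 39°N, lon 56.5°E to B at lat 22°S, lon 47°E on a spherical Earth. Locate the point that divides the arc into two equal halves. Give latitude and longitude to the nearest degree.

Convert each endpoint to a unit vector on the sphere (x = cos φ cos λ, y = cos φ sin λ, z = sin φ).
The central angle between the endpoints is δ = arccos(p₁·p₂) ≈ 1.076 rad (61.6°).
Interpolate at f = 1/2 with slerp weights a = sin((1−f)δ)/sin δ ≈ 0.582, b = sin(fδ)/sin δ ≈ 0.582.
p = a·p₁ + b·p₂ ≈ (0.618, 0.772, 0.148); φ = arcsin(p_z) ≈ 8.53°, λ = atan2(p_y, p_x) ≈ 51.33°.

≈ lat 9°N, lon 51°E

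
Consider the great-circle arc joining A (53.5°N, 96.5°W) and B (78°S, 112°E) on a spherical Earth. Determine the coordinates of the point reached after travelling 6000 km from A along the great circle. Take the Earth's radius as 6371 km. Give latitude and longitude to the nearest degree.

From cos δ = sin φ₁ sin φ₂ + cos φ₁ cos φ₂ cos Δλ, the central angle is δ ≈ 2.679 rad (153.5°). The total great-circle distance is δ·R ≈ 2.679 × 6371 ≈ 17069 km, so the target fraction is f = 6000/17069 ≈ 0.352.
Interpolate at f ≈ 0.352 with slerp weights a = sin((1−f)δ)/sin δ ≈ 2.211, b = sin(fδ)/sin δ ≈ 1.813.
p = a·p₁ + b·p₂ ≈ (-0.290, -0.957, 0.004); φ = arcsin(p_z) ≈ 0.23°, λ = atan2(p_y, p_x) ≈ -106.86°.

≈ (0°N, 107°W)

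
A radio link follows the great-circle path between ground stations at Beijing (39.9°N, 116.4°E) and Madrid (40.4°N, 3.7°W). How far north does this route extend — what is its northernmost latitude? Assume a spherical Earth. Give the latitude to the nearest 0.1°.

The great circle lies in the plane with unit normal n̂ = (p₁ × p₂)/|p₁ × p₂|.
Here n̂_z ≈ -0.509; the vertex latitude is φ_max = arccos|n̂_z| ≈ 59.4°.
Check via Clairaut: cos φ_max = |cos φ₁| · sin C = cos(39.9°)·sin(41.6°) ≈ 0.509, again giving ≈ 59.4°.

≈ 59.4°N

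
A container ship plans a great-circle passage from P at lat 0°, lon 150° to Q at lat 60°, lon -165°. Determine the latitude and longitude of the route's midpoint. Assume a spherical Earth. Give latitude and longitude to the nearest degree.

≈ lat 32°, lon 165°

Convert each endpoint to a unit vector on the sphere (x = cos φ cos λ, y = cos φ sin λ, z = sin φ).
The central angle between the endpoints is δ = arccos(p₁·p₂) ≈ 1.209 rad (69.3°).
Interpolate at f = 1/2 with slerp weights a = sin((1−f)δ)/sin δ ≈ 0.608, b = sin(fδ)/sin δ ≈ 0.608.
p = a·p₁ + b·p₂ ≈ (-0.820, 0.225, 0.526); φ = arcsin(p_z) ≈ 31.76°, λ = atan2(p_y, p_x) ≈ 164.64°.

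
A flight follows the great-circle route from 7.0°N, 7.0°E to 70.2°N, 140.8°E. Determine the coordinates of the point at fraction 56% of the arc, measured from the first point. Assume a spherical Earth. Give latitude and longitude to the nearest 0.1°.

Convert each endpoint to a unit vector on the sphere (x = cos φ cos λ, y = cos φ sin λ, z = sin φ).
The central angle between the endpoints is δ = arccos(p₁·p₂) ≈ 1.689 rad (96.8°).
Interpolate at f = 0.56 with slerp weights a = sin((1−f)δ)/sin δ ≈ 0.681, b = sin(fδ)/sin δ ≈ 0.817.
p = a·p₁ + b·p₂ ≈ (0.457, 0.257, 0.851); φ = arcsin(p_z) ≈ 58.37°, λ = atan2(p_y, p_x) ≈ 29.38°.

≈ 58.4°N, 29.4°E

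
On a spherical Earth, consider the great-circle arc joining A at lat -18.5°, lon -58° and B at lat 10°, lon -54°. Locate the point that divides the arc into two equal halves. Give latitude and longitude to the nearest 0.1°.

From cos δ = sin φ₁ sin φ₂ + cos φ₁ cos φ₂ cos Δλ, the central angle is δ ≈ 0.502 rad (28.8°).
Interpolate at f = 1/2 with slerp weights a = sin((1−f)δ)/sin δ ≈ 0.516, b = sin(fδ)/sin δ ≈ 0.516.
p = a·p₁ + b·p₂ ≈ (0.558, -0.826, -0.074); φ = arcsin(p_z) ≈ -4.25°, λ = atan2(p_y, p_x) ≈ -55.96°.

≈ lat -4.3°, lon -56.0°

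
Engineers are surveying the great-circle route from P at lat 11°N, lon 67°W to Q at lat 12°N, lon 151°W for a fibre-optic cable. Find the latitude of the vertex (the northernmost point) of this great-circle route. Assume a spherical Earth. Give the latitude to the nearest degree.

The great circle lies in the plane with unit normal n̂ = (p₁ × p₂)/|p₁ × p₂|.
Here n̂_z ≈ -0.964; the vertex latitude is φ_max = arccos|n̂_z| ≈ 15.3°.
Check via Clairaut: cos φ_max = |cos φ₁| · sin C = cos(11.0°)·sin(79.3°) ≈ 0.964, again giving ≈ 15.3°.

≈ 15°N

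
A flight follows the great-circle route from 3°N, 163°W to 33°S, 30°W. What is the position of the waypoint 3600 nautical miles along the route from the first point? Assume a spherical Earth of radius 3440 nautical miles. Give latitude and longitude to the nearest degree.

Convert each endpoint to a unit vector on the sphere (x = cos φ cos λ, y = cos φ sin λ, z = sin φ).
The central angle between the endpoints is δ = arccos(p₁·p₂) ≈ 2.214 rad (126.8°). The total great-circle distance is δ·R ≈ 2.214 × 3440 ≈ 7616 nmi, so the target fraction is f = 3600/7616 ≈ 0.473.
Interpolate at f ≈ 0.473 with slerp weights a = sin((1−f)δ)/sin δ ≈ 1.149, b = sin(fδ)/sin δ ≈ 1.082.
p = a·p₁ + b·p₂ ≈ (-0.312, -0.789, -0.529); φ = arcsin(p_z) ≈ -31.94°, λ = atan2(p_y, p_x) ≈ -111.56°.

≈ 32°S, 112°W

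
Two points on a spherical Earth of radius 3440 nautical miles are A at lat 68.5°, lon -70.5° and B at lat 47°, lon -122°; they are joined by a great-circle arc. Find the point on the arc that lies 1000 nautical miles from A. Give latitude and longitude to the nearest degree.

≈ lat 60°, lon -105°

Write both endpoints as unit vectors p₁, p₂ with components (cos φ cos λ, cos φ sin λ, sin φ).
The central angle between the endpoints is δ = arccos(p₁·p₂) ≈ 0.581 rad (33.3°). The total great-circle distance is δ·R ≈ 0.581 × 3440 ≈ 1998 nmi, so the target fraction is f = 1000/1998 ≈ 0.501.
Interpolate at f ≈ 0.501 with slerp weights a = sin((1−f)δ)/sin δ ≈ 0.521, b = sin(fδ)/sin δ ≈ 0.522.
p = a·p₁ + b·p₂ ≈ (-0.125, -0.482, 0.867); φ = arcsin(p_z) ≈ 60.12°, λ = atan2(p_y, p_x) ≈ -104.54°.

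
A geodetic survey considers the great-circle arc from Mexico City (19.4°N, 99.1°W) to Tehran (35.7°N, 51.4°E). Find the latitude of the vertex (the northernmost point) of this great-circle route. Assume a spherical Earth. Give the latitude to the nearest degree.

The great circle lies in the plane with unit normal n̂ = (p₁ × p₂)/|p₁ × p₂|.
Here n̂_z ≈ +0.428; the vertex latitude is φ_max = arccos|n̂_z| ≈ 64.7°.

≈ 65°N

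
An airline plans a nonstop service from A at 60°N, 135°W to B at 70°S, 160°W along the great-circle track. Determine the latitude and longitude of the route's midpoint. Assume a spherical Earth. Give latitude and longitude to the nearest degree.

≈ 5°S, 145°W

Convert each endpoint to a unit vector on the sphere (x = cos φ cos λ, y = cos φ sin λ, z = sin φ).
The central angle between the endpoints is δ = arccos(p₁·p₂) ≈ 2.290 rad (131.2°).
Interpolate at f = 1/2 with slerp weights a = sin((1−f)δ)/sin δ ≈ 1.211, b = sin(fδ)/sin δ ≈ 1.211.
p = a·p₁ + b·p₂ ≈ (-0.817, -0.570, -0.089); φ = arcsin(p_z) ≈ -5.12°, λ = atan2(p_y, p_x) ≈ -145.12°.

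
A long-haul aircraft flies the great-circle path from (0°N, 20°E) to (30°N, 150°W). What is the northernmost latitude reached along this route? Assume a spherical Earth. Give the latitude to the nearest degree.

The great circle lies in the plane with unit normal n̂ = (p₁ × p₂)/|p₁ × p₂|.
Here n̂_z ≈ -0.288; the vertex latitude is φ_max = arccos|n̂_z| ≈ 73.3°.
Check via Clairaut: cos φ_max = |cos φ₁| · sin C = cos(0.0°)·sin(16.7°) ≈ 0.288, again giving ≈ 73.3°.

≈ 73°N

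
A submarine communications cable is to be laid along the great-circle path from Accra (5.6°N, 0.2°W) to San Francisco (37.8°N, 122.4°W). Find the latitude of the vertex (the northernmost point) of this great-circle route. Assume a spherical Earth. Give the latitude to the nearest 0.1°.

The great circle lies in the plane with unit normal n̂ = (p₁ × p₂)/|p₁ × p₂|.
Here n̂_z ≈ -0.713; the vertex latitude is φ_max = arccos|n̂_z| ≈ 44.5°.
Check via Clairaut: cos φ_max = |cos φ₁| · sin C = cos(5.6°)·sin(45.8°) ≈ 0.713, again giving ≈ 44.5°.

≈ 44.5°N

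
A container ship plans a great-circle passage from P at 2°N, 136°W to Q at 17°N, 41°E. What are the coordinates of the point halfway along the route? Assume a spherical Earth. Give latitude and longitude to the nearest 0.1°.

Write both endpoints as unit vectors p₁, p₂ with components (cos φ cos λ, cos φ sin λ, sin φ).
The central angle between the endpoints is δ = arccos(p₁·p₂) ≈ 2.806 rad (160.8°).
Interpolate at f = 1/2 with slerp weights a = sin((1−f)δ)/sin δ ≈ 2.994, b = sin(fδ)/sin δ ≈ 2.994.
p = a·p₁ + b·p₂ ≈ (0.008, -0.200, 0.980); φ = arcsin(p_z) ≈ 78.45°, λ = atan2(p_y, p_x) ≈ -87.57°.

≈ 78.4°N, 87.6°W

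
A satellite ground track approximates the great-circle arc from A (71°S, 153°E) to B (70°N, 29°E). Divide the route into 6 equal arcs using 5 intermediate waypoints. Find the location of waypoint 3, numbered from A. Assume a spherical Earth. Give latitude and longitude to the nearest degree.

Convert each endpoint to a unit vector on the sphere (x = cos φ cos λ, y = cos φ sin λ, z = sin φ).
The central angle between the endpoints is δ = arccos(p₁·p₂) ≈ 2.826 rad (161.9°).
Interpolate at f = 3/6 with slerp weights a = sin((1−f)δ)/sin δ ≈ 3.187, b = sin(fδ)/sin δ ≈ 3.187.
p = a·p₁ + b·p₂ ≈ (0.029, 0.999, -0.019); φ = arcsin(p_z) ≈ -1.06°, λ = atan2(p_y, p_x) ≈ 88.35°.

≈ (1°S, 88°E)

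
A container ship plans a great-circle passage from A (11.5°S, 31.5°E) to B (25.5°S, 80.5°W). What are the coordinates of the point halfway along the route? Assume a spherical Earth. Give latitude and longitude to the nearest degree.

≈ (31°S, 21°W)

Convert each endpoint to a unit vector on the sphere (x = cos φ cos λ, y = cos φ sin λ, z = sin φ).
The central angle between the endpoints is δ = arccos(p₁·p₂) ≈ 1.819 rad (104.2°).
Interpolate at f = 1/2 with slerp weights a = sin((1−f)δ)/sin δ ≈ 0.814, b = sin(fδ)/sin δ ≈ 0.814.
p = a·p₁ + b·p₂ ≈ (0.801, -0.308, -0.513); φ = arcsin(p_z) ≈ -30.85°, λ = atan2(p_y, p_x) ≈ -21.01°.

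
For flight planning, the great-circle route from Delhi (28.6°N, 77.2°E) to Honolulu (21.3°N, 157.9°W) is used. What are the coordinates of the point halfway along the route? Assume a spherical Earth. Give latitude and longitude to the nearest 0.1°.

Convert each endpoint to a unit vector on the sphere (x = cos φ cos λ, y = cos φ sin λ, z = sin φ).
The central angle between the endpoints is δ = arccos(p₁·p₂) ≈ 1.869 rad (107.1°).
Interpolate at f = 1/2 with slerp weights a = sin((1−f)δ)/sin δ ≈ 0.842, b = sin(fδ)/sin δ ≈ 0.842.
p = a·p₁ + b·p₂ ≈ (-0.563, 0.426, 0.709); φ = arcsin(p_z) ≈ 45.12°, λ = atan2(p_y, p_x) ≈ 142.91°.

≈ 45.1°N, 142.9°E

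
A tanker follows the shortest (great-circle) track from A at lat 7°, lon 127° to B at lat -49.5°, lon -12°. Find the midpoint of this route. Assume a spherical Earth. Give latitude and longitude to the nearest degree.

≈ lat -44°, lon 87°

Convert each endpoint to a unit vector on the sphere (x = cos φ cos λ, y = cos φ sin λ, z = sin φ).
The central angle between the endpoints is δ = arccos(p₁·p₂) ≈ 2.188 rad (125.4°).
Interpolate at f = 1/2 with slerp weights a = sin((1−f)δ)/sin δ ≈ 1.090, b = sin(fδ)/sin δ ≈ 1.090.
p = a·p₁ + b·p₂ ≈ (0.041, 0.717, -0.696); φ = arcsin(p_z) ≈ -44.11°, λ = atan2(p_y, p_x) ≈ 86.70°.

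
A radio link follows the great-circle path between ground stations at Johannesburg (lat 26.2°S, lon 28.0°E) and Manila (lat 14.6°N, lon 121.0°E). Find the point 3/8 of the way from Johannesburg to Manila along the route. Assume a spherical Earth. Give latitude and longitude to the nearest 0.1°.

≈ lat 13.9°S, lon 65.5°E

The haversine formula gives a central angle δ ≈ 1.728 rad (99.0°) between the endpoints.
Interpolate at f = 3/8 with slerp weights a = sin((1−f)δ)/sin δ ≈ 0.893, b = sin(fδ)/sin δ ≈ 0.611.
p = a·p₁ + b·p₂ ≈ (0.403, 0.883, -0.240); φ = arcsin(p_z) ≈ -13.90°, λ = atan2(p_y, p_x) ≈ 65.48°.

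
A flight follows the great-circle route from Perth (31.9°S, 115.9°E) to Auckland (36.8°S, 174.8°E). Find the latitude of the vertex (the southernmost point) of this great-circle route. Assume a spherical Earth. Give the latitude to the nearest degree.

The great circle lies in the plane with unit normal n̂ = (p₁ × p₂)/|p₁ × p₂|.
Here n̂_z ≈ +0.782; the vertex latitude is φ_max = arccos|n̂_z| ≈ 38.6°.

≈ 39°S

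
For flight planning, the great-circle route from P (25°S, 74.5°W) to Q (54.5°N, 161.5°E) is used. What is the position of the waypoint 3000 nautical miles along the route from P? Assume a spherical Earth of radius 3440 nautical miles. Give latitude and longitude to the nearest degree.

Write both endpoints as unit vectors p₁, p₂ with components (cos φ cos λ, cos φ sin λ, sin φ).
The central angle between the endpoints is δ = arccos(p₁·p₂) ≈ 2.263 rad (129.7°). The total great-circle distance is δ·R ≈ 2.263 × 3440 ≈ 7785 nmi, so the target fraction is f = 3000/7785 ≈ 0.385.
Interpolate at f ≈ 0.385 with slerp weights a = sin((1−f)δ)/sin δ ≈ 1.278, b = sin(fδ)/sin δ ≈ 0.995.
p = a·p₁ + b·p₂ ≈ (-0.238, -0.933, 0.270); φ = arcsin(p_z) ≈ 15.64°, λ = atan2(p_y, p_x) ≈ -104.32°.

≈ (16°N, 104°W)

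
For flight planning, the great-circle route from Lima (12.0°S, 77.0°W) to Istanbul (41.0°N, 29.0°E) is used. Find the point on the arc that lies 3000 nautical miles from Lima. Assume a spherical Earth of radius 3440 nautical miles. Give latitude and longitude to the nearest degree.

From cos δ = sin φ₁ sin φ₂ + cos φ₁ cos φ₂ cos Δλ, the central angle is δ ≈ 1.918 rad (109.9°). The total great-circle distance is δ·R ≈ 1.918 × 3440 ≈ 6597 nmi, so the target fraction is f = 3000/6597 ≈ 0.455.
Interpolate at f ≈ 0.455 with slerp weights a = sin((1−f)δ)/sin δ ≈ 0.920, b = sin(fδ)/sin δ ≈ 0.814.
p = a·p₁ + b·p₂ ≈ (0.740, -0.579, 0.343); φ = arcsin(p_z) ≈ 20.05°, λ = atan2(p_y, p_x) ≈ -38.04°.

≈ 20°N, 38°W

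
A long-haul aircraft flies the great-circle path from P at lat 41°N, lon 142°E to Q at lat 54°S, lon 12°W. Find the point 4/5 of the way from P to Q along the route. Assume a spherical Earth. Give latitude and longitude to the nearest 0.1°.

≈ lat 55.6°S, lon 44.4°E

Write both endpoints as unit vectors p₁, p₂ with components (cos φ cos λ, cos φ sin λ, sin φ).
The central angle between the endpoints is δ = arccos(p₁·p₂) ≈ 2.764 rad (158.4°).
Interpolate at f = 4/5 with slerp weights a = sin((1−f)δ)/sin δ ≈ 1.423, b = sin(fδ)/sin δ ≈ 2.174.
p = a·p₁ + b·p₂ ≈ (0.403, 0.396, -0.825); φ = arcsin(p_z) ≈ -55.59°, λ = atan2(p_y, p_x) ≈ 44.44°.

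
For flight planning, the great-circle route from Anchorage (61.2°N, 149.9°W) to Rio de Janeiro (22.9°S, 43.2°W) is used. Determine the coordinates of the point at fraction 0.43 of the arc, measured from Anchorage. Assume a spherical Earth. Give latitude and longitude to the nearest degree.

≈ 35°N, 79°W

The haversine formula gives a central angle δ ≈ 2.058 rad (117.9°) between the endpoints.
Interpolate at f = 0.43 with slerp weights a = sin((1−f)δ)/sin δ ≈ 1.044, b = sin(fδ)/sin δ ≈ 0.876.
p = a·p₁ + b·p₂ ≈ (0.153, -0.805, 0.574); φ = arcsin(p_z) ≈ 35.01°, λ = atan2(p_y, p_x) ≈ -79.21°.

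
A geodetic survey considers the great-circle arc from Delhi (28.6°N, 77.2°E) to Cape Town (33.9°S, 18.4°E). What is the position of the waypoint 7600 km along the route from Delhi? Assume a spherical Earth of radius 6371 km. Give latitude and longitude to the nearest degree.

≈ (23°S, 31°E)

The haversine formula gives a central angle δ ≈ 1.460 rad (83.7°) between the endpoints. The total great-circle distance is δ·R ≈ 1.460 × 6371 ≈ 9302 km, so the target fraction is f = 7600/9302 ≈ 0.817.
Interpolate at f ≈ 0.817 with slerp weights a = sin((1−f)δ)/sin δ ≈ 0.266, b = sin(fδ)/sin δ ≈ 0.935.
p = a·p₁ + b·p₂ ≈ (0.788, 0.472, -0.394); φ = arcsin(p_z) ≈ -23.23°, λ = atan2(p_y, p_x) ≈ 30.94°.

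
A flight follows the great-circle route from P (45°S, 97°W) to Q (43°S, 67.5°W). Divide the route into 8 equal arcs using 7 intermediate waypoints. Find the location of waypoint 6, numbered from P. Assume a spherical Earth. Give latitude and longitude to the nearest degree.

The haversine formula gives a central angle δ ≈ 0.370 rad (21.2°) between the endpoints.
Interpolate at f = 6/8 with slerp weights a = sin((1−f)δ)/sin δ ≈ 0.255, b = sin(fδ)/sin δ ≈ 0.758.
p = a·p₁ + b·p₂ ≈ (0.190, -0.691, -0.697); φ = arcsin(p_z) ≈ -44.21°, λ = atan2(p_y, p_x) ≈ -74.63°.

≈ (44°S, 75°W)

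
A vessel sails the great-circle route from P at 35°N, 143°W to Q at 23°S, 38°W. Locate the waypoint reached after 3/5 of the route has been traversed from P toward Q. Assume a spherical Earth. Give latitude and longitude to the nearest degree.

≈ 3°N, 77°W

Write both endpoints as unit vectors p₁, p₂ with components (cos φ cos λ, cos φ sin λ, sin φ).
The central angle between the endpoints is δ = arccos(p₁·p₂) ≈ 2.003 rad (114.8°).
Interpolate at f = 3/5 with slerp weights a = sin((1−f)δ)/sin δ ≈ 0.791, b = sin(fδ)/sin δ ≈ 1.027.
p = a·p₁ + b·p₂ ≈ (0.228, -0.972, 0.052); φ = arcsin(p_z) ≈ 3.00°, λ = atan2(p_y, p_x) ≈ -76.82°.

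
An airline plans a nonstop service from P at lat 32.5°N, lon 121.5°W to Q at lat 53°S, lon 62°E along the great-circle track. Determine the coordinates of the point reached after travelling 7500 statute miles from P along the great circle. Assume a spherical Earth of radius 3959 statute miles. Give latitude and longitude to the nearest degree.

≈ lat 75°S, lon 144°W

The haversine formula gives a central angle δ ≈ 2.781 rad (159.3°) between the endpoints. The total great-circle distance is δ·R ≈ 2.781 × 3959 ≈ 11010 mi, so the target fraction is f = 7500/11010 ≈ 0.681.
Interpolate at f ≈ 0.681 with slerp weights a = sin((1−f)δ)/sin δ ≈ 2.197, b = sin(fδ)/sin δ ≈ 2.688.
p = a·p₁ + b·p₂ ≈ (-0.209, -0.152, -0.966); φ = arcsin(p_z) ≈ -75.04°, λ = atan2(p_y, p_x) ≈ -144.00°.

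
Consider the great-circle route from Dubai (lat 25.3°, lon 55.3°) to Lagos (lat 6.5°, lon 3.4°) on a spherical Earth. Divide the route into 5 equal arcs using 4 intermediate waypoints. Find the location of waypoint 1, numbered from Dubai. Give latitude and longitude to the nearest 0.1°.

The haversine formula gives a central angle δ ≈ 0.924 rad (52.9°) between the endpoints.
Interpolate at f = 1/5 with slerp weights a = sin((1−f)δ)/sin δ ≈ 0.844, b = sin(fδ)/sin δ ≈ 0.230.
p = a·p₁ + b·p₂ ≈ (0.663, 0.641, 0.387); φ = arcsin(p_z) ≈ 22.76°, λ = atan2(p_y, p_x) ≈ 44.04°.

≈ lat 22.8°, lon 44.0°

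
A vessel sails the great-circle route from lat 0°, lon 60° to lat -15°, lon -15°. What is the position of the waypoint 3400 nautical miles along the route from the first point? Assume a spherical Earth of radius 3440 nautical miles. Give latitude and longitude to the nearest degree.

≈ lat -13°, lon 4°

Convert each endpoint to a unit vector on the sphere (x = cos φ cos λ, y = cos φ sin λ, z = sin φ).
The central angle between the endpoints is δ = arccos(p₁·p₂) ≈ 1.318 rad (75.5°). The total great-circle distance is δ·R ≈ 1.318 × 3440 ≈ 4534 nmi, so the target fraction is f = 3400/4534 ≈ 0.750.
Interpolate at f ≈ 0.750 with slerp weights a = sin((1−f)δ)/sin δ ≈ 0.334, b = sin(fδ)/sin δ ≈ 0.863.
p = a·p₁ + b·p₂ ≈ (0.972, 0.074, -0.223); φ = arcsin(p_z) ≈ -12.90°, λ = atan2(p_y, p_x) ≈ 4.35°.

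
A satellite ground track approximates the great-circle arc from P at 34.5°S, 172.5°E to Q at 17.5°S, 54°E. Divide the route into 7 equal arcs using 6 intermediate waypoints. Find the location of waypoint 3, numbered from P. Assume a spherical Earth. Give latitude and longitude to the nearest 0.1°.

≈ 44.7°S, 116.2°E

Write both endpoints as unit vectors p₁, p₂ with components (cos φ cos λ, cos φ sin λ, sin φ).
The central angle between the endpoints is δ = arccos(p₁·p₂) ≈ 1.777 rad (101.8°).
Interpolate at f = 3/7 with slerp weights a = sin((1−f)δ)/sin δ ≈ 0.868, b = sin(fδ)/sin δ ≈ 0.705.
p = a·p₁ + b·p₂ ≈ (-0.314, 0.637, -0.704); φ = arcsin(p_z) ≈ -44.72°, λ = atan2(p_y, p_x) ≈ 116.24°.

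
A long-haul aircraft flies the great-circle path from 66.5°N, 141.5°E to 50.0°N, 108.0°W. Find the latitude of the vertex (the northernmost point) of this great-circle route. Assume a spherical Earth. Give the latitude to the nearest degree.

The great circle lies in the plane with unit normal n̂ = (p₁ × p₂)/|p₁ × p₂|.
Here n̂_z ≈ +0.304; the vertex latitude is φ_max = arccos|n̂_z| ≈ 72.3°.
Check via Clairaut: cos φ_max = |cos φ₁| · sin C = cos(66.5°)·sin(49.6°) ≈ 0.304, again giving ≈ 72.3°.

≈ 72°N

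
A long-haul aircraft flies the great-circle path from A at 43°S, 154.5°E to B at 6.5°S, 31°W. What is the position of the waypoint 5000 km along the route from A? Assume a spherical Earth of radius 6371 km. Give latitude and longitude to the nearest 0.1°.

Write both endpoints as unit vectors p₁, p₂ with components (cos φ cos λ, cos φ sin λ, sin φ).
The central angle between the endpoints is δ = arccos(p₁·p₂) ≈ 2.273 rad (130.2°). The total great-circle distance is δ·R ≈ 2.273 × 6371 ≈ 14483 km, so the target fraction is f = 5000/14483 ≈ 0.345.
Interpolate at f ≈ 0.345 with slerp weights a = sin((1−f)δ)/sin δ ≈ 1.306, b = sin(fδ)/sin δ ≈ 0.926.
p = a·p₁ + b·p₂ ≈ (-0.073, -0.063, -0.995); φ = arcsin(p_z) ≈ -84.46°, λ = atan2(p_y, p_x) ≈ -139.50°.

≈ 84.5°S, 139.5°W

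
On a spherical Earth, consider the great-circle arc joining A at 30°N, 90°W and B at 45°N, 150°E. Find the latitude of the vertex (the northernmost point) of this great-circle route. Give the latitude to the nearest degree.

The great circle lies in the plane with unit normal n̂ = (p₁ × p₂)/|p₁ × p₂|.
Here n̂_z ≈ -0.531; the vertex latitude is φ_max = arccos|n̂_z| ≈ 57.9°.
Check via Clairaut: cos φ_max = |cos φ₁| · sin C = cos(30.0°)·sin(37.8°) ≈ 0.531, again giving ≈ 57.9°.

≈ 58°N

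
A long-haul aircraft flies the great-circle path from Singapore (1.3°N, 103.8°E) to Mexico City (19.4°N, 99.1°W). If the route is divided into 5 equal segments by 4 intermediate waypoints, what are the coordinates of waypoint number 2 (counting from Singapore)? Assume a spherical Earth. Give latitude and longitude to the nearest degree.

≈ (38°N, 156°E)

Write both endpoints as unit vectors p₁, p₂ with components (cos φ cos λ, cos φ sin λ, sin φ).
The central angle between the endpoints is δ = arccos(p₁·p₂) ≈ 2.608 rad (149.4°).
Interpolate at f = 2/5 with slerp weights a = sin((1−f)δ)/sin δ ≈ 1.967, b = sin(fδ)/sin δ ≈ 1.700.
p = a·p₁ + b·p₂ ≈ (-0.723, 0.327, 0.609); φ = arcsin(p_z) ≈ 37.53°, λ = atan2(p_y, p_x) ≈ 155.67°.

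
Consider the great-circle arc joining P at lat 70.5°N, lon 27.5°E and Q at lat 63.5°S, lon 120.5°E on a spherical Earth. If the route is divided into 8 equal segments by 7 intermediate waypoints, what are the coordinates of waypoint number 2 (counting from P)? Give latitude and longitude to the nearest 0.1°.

Write both endpoints as unit vectors p₁, p₂ with components (cos φ cos λ, cos φ sin λ, sin φ).
The central angle between the endpoints is δ = arccos(p₁·p₂) ≈ 2.589 rad (148.4°).
Interpolate at f = 2/8 with slerp weights a = sin((1−f)δ)/sin δ ≈ 1.777, b = sin(fδ)/sin δ ≈ 1.150.
p = a·p₁ + b·p₂ ≈ (0.266, 0.716, 0.646); φ = arcsin(p_z) ≈ 40.22°, λ = atan2(p_y, p_x) ≈ 69.64°.

≈ lat 40.2°N, lon 69.6°E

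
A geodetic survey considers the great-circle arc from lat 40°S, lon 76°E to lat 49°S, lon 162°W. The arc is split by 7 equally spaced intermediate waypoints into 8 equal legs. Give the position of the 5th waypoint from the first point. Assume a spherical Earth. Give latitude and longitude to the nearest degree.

≈ lat 64°S, lon 151°E

Write both endpoints as unit vectors p₁, p₂ with components (cos φ cos λ, cos φ sin λ, sin φ).
The central angle between the endpoints is δ = arccos(p₁·p₂) ≈ 1.350 rad (77.4°).
Interpolate at f = 5/8 with slerp weights a = sin((1−f)δ)/sin δ ≈ 0.497, b = sin(fδ)/sin δ ≈ 0.766.
p = a·p₁ + b·p₂ ≈ (-0.386, 0.214, -0.897); φ = arcsin(p_z) ≈ -63.82°, λ = atan2(p_y, p_x) ≈ 150.96°.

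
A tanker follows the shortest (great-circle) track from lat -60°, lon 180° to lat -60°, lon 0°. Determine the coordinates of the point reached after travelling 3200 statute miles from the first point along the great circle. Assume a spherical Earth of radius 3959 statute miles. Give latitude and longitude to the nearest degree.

Convert each endpoint to a unit vector on the sphere (x = cos φ cos λ, y = cos φ sin λ, z = sin φ).
The central angle between the endpoints is δ = arccos(p₁·p₂) ≈ 1.047 rad (60.0°). The total great-circle distance is δ·R ≈ 1.047 × 3959 ≈ 4146 mi, so the target fraction is f = 3200/4146 ≈ 0.772.
Interpolate at f ≈ 0.772 with slerp weights a = sin((1−f)δ)/sin δ ≈ 0.273, b = sin(fδ)/sin δ ≈ 0.835.
p = a·p₁ + b·p₂ ≈ (0.281, -0.000, -0.960); φ = arcsin(p_z) ≈ -73.69°, λ = atan2(p_y, p_x) ≈ -0.00°.

≈ lat -74°, lon 0°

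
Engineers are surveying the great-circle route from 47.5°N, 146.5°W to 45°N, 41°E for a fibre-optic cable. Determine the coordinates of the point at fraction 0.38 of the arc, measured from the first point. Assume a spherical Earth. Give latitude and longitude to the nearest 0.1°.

Write both endpoints as unit vectors p₁, p₂ with components (cos φ cos λ, cos φ sin λ, sin φ).
The central angle between the endpoints is δ = arccos(p₁·p₂) ≈ 1.523 rad (87.3°).
Interpolate at f = 0.38 with slerp weights a = sin((1−f)δ)/sin δ ≈ 0.811, b = sin(fδ)/sin δ ≈ 0.548.
p = a·p₁ + b·p₂ ≈ (-0.165, -0.048, 0.985); φ = arcsin(p_z) ≈ 80.12°, λ = atan2(p_y, p_x) ≈ -163.63°.

≈ 80.1°N, 163.6°W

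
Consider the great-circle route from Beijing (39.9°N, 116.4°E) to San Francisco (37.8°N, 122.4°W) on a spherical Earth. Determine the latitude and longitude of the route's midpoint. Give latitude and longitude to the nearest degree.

Convert each endpoint to a unit vector on the sphere (x = cos φ cos λ, y = cos φ sin λ, z = sin φ).
The central angle between the endpoints is δ = arccos(p₁·p₂) ≈ 1.492 rad (85.5°).
Interpolate at f = 1/2 with slerp weights a = sin((1−f)δ)/sin δ ≈ 0.681, b = sin(fδ)/sin δ ≈ 0.681.
p = a·p₁ + b·p₂ ≈ (-0.520, 0.014, 0.854); φ = arcsin(p_z) ≈ 58.63°, λ = atan2(p_y, p_x) ≈ 178.50°.

≈ 59°N, 179°E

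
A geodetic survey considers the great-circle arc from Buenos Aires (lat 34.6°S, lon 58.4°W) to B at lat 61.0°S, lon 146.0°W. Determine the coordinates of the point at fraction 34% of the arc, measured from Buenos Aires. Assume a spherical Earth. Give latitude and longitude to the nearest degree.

Convert each endpoint to a unit vector on the sphere (x = cos φ cos λ, y = cos φ sin λ, z = sin φ).
The central angle between the endpoints is δ = arccos(p₁·p₂) ≈ 1.032 rad (59.1°).
Interpolate at f = 0.34 with slerp weights a = sin((1−f)δ)/sin δ ≈ 0.734, b = sin(fδ)/sin δ ≈ 0.400.
p = a·p₁ + b·p₂ ≈ (0.155, -0.623, -0.767); φ = arcsin(p_z) ≈ -50.06°, λ = atan2(p_y, p_x) ≈ -75.99°.

≈ lat 50°S, lon 76°W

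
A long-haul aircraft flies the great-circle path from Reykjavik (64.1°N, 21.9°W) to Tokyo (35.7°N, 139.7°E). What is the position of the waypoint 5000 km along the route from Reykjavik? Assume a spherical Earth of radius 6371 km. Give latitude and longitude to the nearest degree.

≈ 69°N, 127°E

Convert each endpoint to a unit vector on the sphere (x = cos φ cos λ, y = cos φ sin λ, z = sin φ).
The central angle between the endpoints is δ = arccos(p₁·p₂) ≈ 1.381 rad (79.1°). The total great-circle distance is δ·R ≈ 1.381 × 6371 ≈ 8800 km, so the target fraction is f = 5000/8800 ≈ 0.568.
Interpolate at f ≈ 0.568 with slerp weights a = sin((1−f)δ)/sin δ ≈ 0.572, b = sin(fδ)/sin δ ≈ 0.720.
p = a·p₁ + b·p₂ ≈ (-0.214, 0.285, 0.934); φ = arcsin(p_z) ≈ 69.14°, λ = atan2(p_y, p_x) ≈ 126.91°.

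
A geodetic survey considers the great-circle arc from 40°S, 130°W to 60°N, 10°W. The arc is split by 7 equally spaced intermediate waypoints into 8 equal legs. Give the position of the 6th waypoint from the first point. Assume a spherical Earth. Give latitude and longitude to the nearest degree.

≈ 46°N, 65°W

Convert each endpoint to a unit vector on the sphere (x = cos φ cos λ, y = cos φ sin λ, z = sin φ).
The central angle between the endpoints is δ = arccos(p₁·p₂) ≈ 2.416 rad (138.4°).
Interpolate at f = 6/8 with slerp weights a = sin((1−f)δ)/sin δ ≈ 0.856, b = sin(fδ)/sin δ ≈ 1.464.
p = a·p₁ + b·p₂ ≈ (0.299, -0.629, 0.717); φ = arcsin(p_z) ≈ 45.82°, λ = atan2(p_y, p_x) ≈ -64.58°.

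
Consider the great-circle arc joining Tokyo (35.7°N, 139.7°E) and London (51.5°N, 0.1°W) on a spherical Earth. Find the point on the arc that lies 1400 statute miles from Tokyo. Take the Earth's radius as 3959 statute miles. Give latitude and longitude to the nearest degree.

Convert each endpoint to a unit vector on the sphere (x = cos φ cos λ, y = cos φ sin λ, z = sin φ).
The central angle between the endpoints is δ = arccos(p₁·p₂) ≈ 1.500 rad (86.0°). The total great-circle distance is δ·R ≈ 1.500 × 3959 ≈ 5939 mi, so the target fraction is f = 1400/5939 ≈ 0.236.
Interpolate at f ≈ 0.236 with slerp weights a = sin((1−f)δ)/sin δ ≈ 0.914, b = sin(fδ)/sin δ ≈ 0.347.
p = a·p₁ + b·p₂ ≈ (-0.350, 0.480, 0.805); φ = arcsin(p_z) ≈ 53.59°, λ = atan2(p_y, p_x) ≈ 126.11°.

≈ (54°N, 126°E)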